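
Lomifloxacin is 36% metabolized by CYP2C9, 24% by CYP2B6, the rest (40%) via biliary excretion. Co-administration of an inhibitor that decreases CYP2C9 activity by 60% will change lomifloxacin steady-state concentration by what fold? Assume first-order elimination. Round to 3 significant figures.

1.28

The CYP2C9 pathway (36% of clearance) falls to 0.4× activity: 0.36 × 0.4 = 0.144.
CYP2B6 (24%) and the residual 40% are unaffected.
New clearance relative to baseline: 0.144 + 0.24 + 0.4 = 0.784.
Since steady-state concentration ∝ 1/CL, the ratio is 1 / 0.784 = 1.28.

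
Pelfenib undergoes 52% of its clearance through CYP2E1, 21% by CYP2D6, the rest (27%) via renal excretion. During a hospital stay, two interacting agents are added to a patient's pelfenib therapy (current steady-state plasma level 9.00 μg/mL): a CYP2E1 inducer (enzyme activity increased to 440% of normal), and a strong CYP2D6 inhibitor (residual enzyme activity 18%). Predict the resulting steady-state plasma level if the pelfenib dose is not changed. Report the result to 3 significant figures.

The CYP2E1 pathway (52% of clearance) increases to 4.4× activity: 0.52 × 4.4 = 2.288.
The CYP2D6 pathway (21% of clearance) falls to 0.18× activity: 0.21 × 0.18 = 0.0378.
Non-CYP routes (27%) are unchanged.
Relative clearance = 2.288 + 0.0378 + 0.27 = 2.5958.
Steady-state plasma level ∝ 1/CL: new value = 9.00 / 2.5958 = 3.47 μg/mL.

3.47 μg/mL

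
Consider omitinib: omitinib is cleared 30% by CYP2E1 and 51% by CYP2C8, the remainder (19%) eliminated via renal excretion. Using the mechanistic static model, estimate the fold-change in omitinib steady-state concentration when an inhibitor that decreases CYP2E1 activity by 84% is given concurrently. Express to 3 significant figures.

The CYP2E1 pathway (30% of clearance) is reduced to 0.16× activity: 0.3 × 0.16 = 0.048.
CYP2C8 (51%) and the residual 19% are unaffected.
CL_new/CL_old = 0.048 + 0.51 + 0.19 = 0.748.
Steady-state concentration ratio = CL_old/CL_new = 1 / 0.748 = 1.34.

1.34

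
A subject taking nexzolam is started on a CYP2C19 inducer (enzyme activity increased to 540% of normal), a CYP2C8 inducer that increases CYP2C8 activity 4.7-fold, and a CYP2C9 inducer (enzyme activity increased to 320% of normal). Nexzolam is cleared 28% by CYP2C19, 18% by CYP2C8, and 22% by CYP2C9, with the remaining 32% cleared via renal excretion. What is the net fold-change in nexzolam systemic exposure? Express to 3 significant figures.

0.296

CYP2C19: 0.28 × 5.4 = 1.512
CYP2C8: 0.18 × 4.7 = 0.846
CYP2C9: 0.22 × 3.2 = 0.704
Other: 0.32 (unchanged)
Relative clearance = 1.512 + 0.846 + 0.704 + 0.32 = 3.382.
Net systemic exposure ratio = 1 / 3.382 = 0.296.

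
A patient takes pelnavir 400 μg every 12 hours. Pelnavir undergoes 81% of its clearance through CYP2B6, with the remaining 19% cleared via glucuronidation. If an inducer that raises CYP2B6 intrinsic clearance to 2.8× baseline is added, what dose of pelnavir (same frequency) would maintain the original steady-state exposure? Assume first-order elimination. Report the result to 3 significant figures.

The CYP2B6 pathway (81% of clearance) increases to 2.8× activity: 0.81 × 2.8 = 2.268.
The remaining 19% of clearance is unaffected.
New clearance relative to baseline: 2.268 + 0.19 = 2.458.
Exposure is unchanged when dose changes in proportion to clearance. New dose = 400 μg × 2.458 = 983 μg.

983 μg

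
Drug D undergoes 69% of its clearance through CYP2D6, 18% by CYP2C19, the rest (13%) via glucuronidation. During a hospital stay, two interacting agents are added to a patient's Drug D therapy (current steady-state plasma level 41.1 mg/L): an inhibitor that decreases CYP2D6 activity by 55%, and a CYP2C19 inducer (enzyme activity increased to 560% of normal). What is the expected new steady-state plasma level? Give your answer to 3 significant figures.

The CYP2D6 pathway (69% of clearance) drops to 0.45× activity: 0.69 × 0.45 = 0.3105.
The CYP2C19 pathway (18% of clearance) increases to 5.6× activity: 0.18 × 5.6 = 1.008.
The remaining 13% of clearance is unaffected.
Relative clearance = 0.3105 + 1.008 + 0.13 = 1.4485.
Steady-state plasma level ∝ 1/CL: new value = 41.1 / 1.4485 = 28.4 mg/L.

28.4 mg/L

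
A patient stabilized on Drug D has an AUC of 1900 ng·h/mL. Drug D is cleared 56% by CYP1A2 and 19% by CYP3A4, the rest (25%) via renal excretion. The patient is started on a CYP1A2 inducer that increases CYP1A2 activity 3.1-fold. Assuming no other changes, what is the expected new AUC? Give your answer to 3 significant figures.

873 ng·h/mL

CYP1A2: 0.56 × 3.1 = 1.736
CYP3A4: 0.19 (unchanged)
Other: 0.25 (unchanged)
New clearance relative to baseline: 1.736 + 0.19 + 0.25 = 2.176.
New AUC = baseline ÷ relative clearance = 1900 / 2.176 = 873 ng·h/mL.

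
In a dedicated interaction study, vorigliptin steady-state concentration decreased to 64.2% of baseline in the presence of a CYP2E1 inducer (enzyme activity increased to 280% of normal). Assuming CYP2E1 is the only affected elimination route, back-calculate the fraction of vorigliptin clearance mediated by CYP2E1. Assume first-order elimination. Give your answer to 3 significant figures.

0.310

Let x = fm,CYP2E1. Because steady-state concentration ∝ 1/CL, relative clearance rose to 1/0.642 = 1.558.
Only the CYP2E1 route changed, so 1.558 = x·2.8 + (1 − x), giving x = 0.310.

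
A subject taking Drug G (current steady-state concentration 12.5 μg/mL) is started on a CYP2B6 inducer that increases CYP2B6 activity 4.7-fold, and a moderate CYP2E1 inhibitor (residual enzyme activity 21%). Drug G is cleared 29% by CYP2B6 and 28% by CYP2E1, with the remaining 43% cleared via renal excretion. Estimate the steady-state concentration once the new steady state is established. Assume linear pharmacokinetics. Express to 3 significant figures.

6.75 μg/mL

CYP2B6: 0.29 × 4.7 = 1.363
CYP2E1: 0.28 × 0.21 = 0.0588
Other: 0.43 (unchanged)
Relative clearance = 1.363 + 0.0588 + 0.43 = 1.8518.
Dividing the baseline by the relative clearance: 12.5 / 1.8518 = 6.75 μg/mL.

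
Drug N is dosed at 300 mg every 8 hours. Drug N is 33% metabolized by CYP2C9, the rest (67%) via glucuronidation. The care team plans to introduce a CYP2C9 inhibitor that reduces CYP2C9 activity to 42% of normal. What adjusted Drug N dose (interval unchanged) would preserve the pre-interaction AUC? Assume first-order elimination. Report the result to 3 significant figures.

CYP2C9: 0.33 × 0.42 = 0.1386
Other: 0.67 (unchanged)
CL_new/CL_old = 0.1386 + 0.67 = 0.8086.
Exposure is unchanged when dose changes in proportion to clearance. New dose = 300 mg × 0.8086 = 243 mg.

243 mg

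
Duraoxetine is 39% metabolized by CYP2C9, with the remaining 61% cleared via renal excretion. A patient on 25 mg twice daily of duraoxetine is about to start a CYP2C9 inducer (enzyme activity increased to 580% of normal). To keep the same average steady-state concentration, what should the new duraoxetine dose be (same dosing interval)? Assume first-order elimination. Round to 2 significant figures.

72 mg

CYP2C9: 0.39 × 5.8 = 2.262
Other: 0.61 (unchanged)
New clearance relative to baseline: 2.262 + 0.61 = 2.872.
Exposure is unchanged when dose changes in proportion to clearance. New dose = 25 mg × 2.872 = 72 mg.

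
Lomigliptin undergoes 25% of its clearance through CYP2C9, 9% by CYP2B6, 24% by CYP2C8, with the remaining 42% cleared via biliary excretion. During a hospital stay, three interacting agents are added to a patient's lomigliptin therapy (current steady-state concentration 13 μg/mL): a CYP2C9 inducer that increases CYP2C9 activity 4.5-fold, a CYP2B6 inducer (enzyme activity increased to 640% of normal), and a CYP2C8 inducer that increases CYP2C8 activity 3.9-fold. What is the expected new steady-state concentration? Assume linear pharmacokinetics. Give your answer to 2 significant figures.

4.3 μg/mL

CYP2C9: 0.25 × 4.5 = 1.125
CYP2B6: 0.09 × 6.4 = 0.576
CYP2C8: 0.24 × 3.9 = 0.936
Other: 0.42 (unchanged)
CL_new/CL_old = 1.125 + 0.576 + 0.936 + 0.42 = 3.057.
New steady-state concentration = 13 / 3.057 = 4.3 μg/mL (concentration scales inversely with clearance).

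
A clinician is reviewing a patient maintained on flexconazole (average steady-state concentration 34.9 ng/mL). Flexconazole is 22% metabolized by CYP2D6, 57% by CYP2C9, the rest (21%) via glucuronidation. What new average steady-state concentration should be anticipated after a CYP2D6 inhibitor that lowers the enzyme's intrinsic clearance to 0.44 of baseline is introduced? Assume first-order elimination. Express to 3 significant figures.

The CYP2D6 pathway (22% of clearance) drops to 0.44× activity: 0.22 × 0.44 = 0.0968.
CYP2C9 (57%) and the residual 21% are unaffected.
CL_new/CL_old = 0.0968 + 0.57 + 0.21 = 0.8768.
New average steady-state concentration = baseline ÷ relative clearance = 34.9 / 0.8768 = 39.8 ng/mL.

39.8 ng/mL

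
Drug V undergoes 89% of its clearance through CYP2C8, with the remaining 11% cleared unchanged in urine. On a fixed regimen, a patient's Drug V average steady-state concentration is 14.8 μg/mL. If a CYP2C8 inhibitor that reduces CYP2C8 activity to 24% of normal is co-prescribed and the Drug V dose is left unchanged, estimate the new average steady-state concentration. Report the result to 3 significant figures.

CYP2C8: 0.89 × 0.24 = 0.2136
Other: 0.11 (unchanged)
CL_new/CL_old = 0.2136 + 0.11 = 0.3236.
With dosing unchanged, average steady-state concentration scales as 1/CL: 14.8 / 0.3236 = 45.7 μg/mL.

45.7 μg/mL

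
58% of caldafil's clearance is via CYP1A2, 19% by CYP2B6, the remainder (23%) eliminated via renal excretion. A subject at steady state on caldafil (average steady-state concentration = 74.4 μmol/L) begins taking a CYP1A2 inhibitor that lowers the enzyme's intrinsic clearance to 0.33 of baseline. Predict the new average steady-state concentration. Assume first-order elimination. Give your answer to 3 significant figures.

122 μmol/L

CYP1A2: 0.58 × 0.33 = 0.1914
CYP2B6: 0.19 (unchanged)
Other: 0.23 (unchanged)
CL_new/CL_old = 0.1914 + 0.19 + 0.23 = 0.6114.
With dosing unchanged, average steady-state concentration scales as 1/CL: 74.4 / 0.6114 = 122 μmol/L.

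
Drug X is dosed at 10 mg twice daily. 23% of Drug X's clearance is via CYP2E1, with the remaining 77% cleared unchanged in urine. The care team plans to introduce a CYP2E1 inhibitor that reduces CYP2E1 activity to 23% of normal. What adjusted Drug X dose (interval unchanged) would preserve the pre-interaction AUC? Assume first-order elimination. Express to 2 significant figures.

8.2 mg

The CYP2E1 pathway (23% of clearance) drops to 0.23× activity: 0.23 × 0.23 = 0.0529.
The remaining 77% of clearance is unaffected.
New clearance relative to baseline: 0.0529 + 0.77 = 0.8229.
To maintain the same steady-state level, dose must scale with clearance: new dose = 10 × 0.8229 = 8.2 mg.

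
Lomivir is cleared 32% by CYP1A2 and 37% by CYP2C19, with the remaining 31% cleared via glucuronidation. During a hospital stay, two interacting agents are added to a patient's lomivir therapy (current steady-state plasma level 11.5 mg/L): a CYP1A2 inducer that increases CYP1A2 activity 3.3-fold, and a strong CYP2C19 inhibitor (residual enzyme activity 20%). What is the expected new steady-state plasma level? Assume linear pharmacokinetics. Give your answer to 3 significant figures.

The CYP1A2 pathway (32% of clearance) is boosted to 3.3× activity: 0.32 × 3.3 = 1.056.
The CYP2C19 pathway (37% of clearance) is reduced to 0.2× activity: 0.37 × 0.2 = 0.074.
The remaining 31% of clearance is unaffected.
CL_new/CL_old = 1.056 + 0.074 + 0.31 = 1.44.
Steady-state plasma level ∝ 1/CL: new value = 11.5 / 1.44 = 7.99 mg/L.

7.99 mg/L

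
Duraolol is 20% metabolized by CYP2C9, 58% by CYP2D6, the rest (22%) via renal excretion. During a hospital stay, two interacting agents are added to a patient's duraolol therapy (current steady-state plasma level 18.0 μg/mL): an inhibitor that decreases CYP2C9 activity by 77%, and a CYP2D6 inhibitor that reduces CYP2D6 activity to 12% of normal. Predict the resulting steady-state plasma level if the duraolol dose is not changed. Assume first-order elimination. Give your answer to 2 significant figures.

The CYP2C9 pathway (20% of clearance) drops to 0.23× activity: 0.2 × 0.23 = 0.046.
The CYP2D6 pathway (58% of clearance) drops to 0.12× activity: 0.58 × 0.12 = 0.0696.
The remaining 22% of clearance is unaffected.
New clearance relative to baseline: 0.046 + 0.0696 + 0.22 = 0.3356.
Dividing the baseline by the relative clearance: 18.0 / 0.3356 = 54 μg/mL.

54 μg/mL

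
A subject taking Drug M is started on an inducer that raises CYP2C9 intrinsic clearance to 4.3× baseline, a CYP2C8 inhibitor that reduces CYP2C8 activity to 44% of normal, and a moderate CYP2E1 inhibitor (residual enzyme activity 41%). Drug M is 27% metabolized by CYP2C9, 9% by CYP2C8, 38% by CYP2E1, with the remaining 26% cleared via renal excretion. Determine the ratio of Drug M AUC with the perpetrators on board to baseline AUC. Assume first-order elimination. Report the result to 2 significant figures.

The CYP2C9 pathway (27% of clearance) rises to 4.3× activity: 0.27 × 4.3 = 1.161.
The CYP2C8 pathway (9% of clearance) drops to 0.44× activity: 0.09 × 0.44 = 0.0396.
The CYP2E1 pathway (38% of clearance) drops to 0.41× activity: 0.38 × 0.41 = 0.1558.
Non-CYP routes (26%) are unchanged.
CL_new/CL_old = 1.161 + 0.0396 + 0.1558 + 0.26 = 1.6164.
Net AUC ratio = 1 / 1.6164 = 0.62.

0.62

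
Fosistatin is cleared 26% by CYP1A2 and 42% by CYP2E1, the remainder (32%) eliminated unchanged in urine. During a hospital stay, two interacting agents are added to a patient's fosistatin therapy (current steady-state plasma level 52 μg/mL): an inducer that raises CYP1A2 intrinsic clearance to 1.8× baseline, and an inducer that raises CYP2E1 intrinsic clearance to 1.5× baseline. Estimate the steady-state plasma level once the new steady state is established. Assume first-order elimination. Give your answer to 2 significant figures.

37 μg/mL

CYP1A2: 0.26 × 1.8 = 0.468
CYP2E1: 0.42 × 1.5 = 0.63
Other: 0.32 (unchanged)
New clearance relative to baseline: 0.468 + 0.63 + 0.32 = 1.418.
New steady-state plasma level = 52 / 1.418 = 37 μg/mL (concentration scales inversely with clearance).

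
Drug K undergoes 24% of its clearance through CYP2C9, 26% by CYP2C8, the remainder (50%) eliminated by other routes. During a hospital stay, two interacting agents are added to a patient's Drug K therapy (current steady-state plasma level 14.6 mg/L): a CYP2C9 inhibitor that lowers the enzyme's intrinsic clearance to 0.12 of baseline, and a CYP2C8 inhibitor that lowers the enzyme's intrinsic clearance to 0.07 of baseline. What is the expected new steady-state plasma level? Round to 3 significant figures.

The CYP2C9 pathway (24% of clearance) falls to 0.12× activity: 0.24 × 0.12 = 0.0288.
The CYP2C8 pathway (26% of clearance) is reduced to 0.07× activity: 0.26 × 0.07 = 0.0182.
Non-CYP routes (50%) are unchanged.
New clearance relative to baseline: 0.0288 + 0.0182 + 0.5 = 0.547.
New steady-state plasma level = 14.6 / 0.547 = 26.7 mg/L (concentration scales inversely with clearance).

26.7 mg/L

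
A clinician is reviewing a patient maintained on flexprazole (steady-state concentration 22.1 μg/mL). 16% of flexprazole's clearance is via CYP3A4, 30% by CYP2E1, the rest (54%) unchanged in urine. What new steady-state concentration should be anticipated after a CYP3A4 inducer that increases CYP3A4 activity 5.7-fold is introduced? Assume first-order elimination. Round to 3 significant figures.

12.6 μg/mL

CYP3A4: 0.16 × 5.7 = 0.912
CYP2E1: 0.3 (unchanged)
Other: 0.54 (unchanged)
Relative clearance = 0.912 + 0.3 + 0.54 = 1.752.
Steady-state concentration ∝ 1/CL, so new value = 22.1 / 1.752 = 12.6 μg/mL.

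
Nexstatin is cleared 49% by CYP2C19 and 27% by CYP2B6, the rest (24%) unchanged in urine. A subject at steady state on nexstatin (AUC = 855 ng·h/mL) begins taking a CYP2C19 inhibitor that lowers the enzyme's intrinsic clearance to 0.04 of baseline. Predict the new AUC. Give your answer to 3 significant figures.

1.61 × 10³ ng·h/mL

CYP2C19: 0.49 × 0.04 = 0.0196
CYP2B6: 0.27 (unchanged)
Other: 0.24 (unchanged)
CL_new/CL_old = 0.0196 + 0.27 + 0.24 = 0.5296.
New AUC = baseline ÷ relative clearance = 855 / 0.5296 = 1.61 × 10³ ng·h/mL.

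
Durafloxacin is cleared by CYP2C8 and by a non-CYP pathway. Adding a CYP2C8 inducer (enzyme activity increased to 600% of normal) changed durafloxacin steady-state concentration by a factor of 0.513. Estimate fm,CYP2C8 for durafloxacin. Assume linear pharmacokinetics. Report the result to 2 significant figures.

Let x = fm,CYP2C8. Because steady-state concentration ∝ 1/CL, relative clearance rose to 1/0.513 = 1.949.
Setting x·6 + (1 − x) = 1.949 and solving: x = (1.949 − 1)/(6 − 1) = 0.19.

0.19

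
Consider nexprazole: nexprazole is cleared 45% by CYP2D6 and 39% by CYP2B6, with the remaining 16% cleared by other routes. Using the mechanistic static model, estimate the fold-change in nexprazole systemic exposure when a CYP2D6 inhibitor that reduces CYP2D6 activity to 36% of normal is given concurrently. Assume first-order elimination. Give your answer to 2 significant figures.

The CYP2D6 pathway (45% of clearance) drops to 0.36× activity: 0.45 × 0.36 = 0.162.
CYP2B6 (39%) and the residual 16% are unaffected.
CL_new/CL_old = 0.162 + 0.39 + 0.16 = 0.712.
Systemic exposure is inversely proportional to clearance, so the fold-change is 1 / 0.712 = 1.4.

1.4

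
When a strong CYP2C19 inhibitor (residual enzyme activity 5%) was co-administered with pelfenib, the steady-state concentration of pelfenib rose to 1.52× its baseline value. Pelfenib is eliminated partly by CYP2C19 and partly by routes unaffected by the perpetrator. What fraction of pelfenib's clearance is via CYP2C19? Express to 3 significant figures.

0.360

CL'/CL = 1 / 1.52 = 0.6579
0.05·fm + (1 − fm) = 0.6579
fm = (0.6579 − 1) / (0.05 − 1) = 0.360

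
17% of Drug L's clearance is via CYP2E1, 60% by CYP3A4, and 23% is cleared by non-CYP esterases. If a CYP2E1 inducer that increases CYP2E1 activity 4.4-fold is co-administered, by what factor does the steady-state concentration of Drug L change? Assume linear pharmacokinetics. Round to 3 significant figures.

0.634

CYP2E1: 0.17 × 4.4 = 0.748
CYP3A4: 0.6 (unchanged)
Other: 0.23 (unchanged)
New clearance relative to baseline: 0.748 + 0.6 + 0.23 = 1.578.
Steady-state concentration is inversely proportional to clearance, so the fold-change is 1 / 1.578 = 0.634.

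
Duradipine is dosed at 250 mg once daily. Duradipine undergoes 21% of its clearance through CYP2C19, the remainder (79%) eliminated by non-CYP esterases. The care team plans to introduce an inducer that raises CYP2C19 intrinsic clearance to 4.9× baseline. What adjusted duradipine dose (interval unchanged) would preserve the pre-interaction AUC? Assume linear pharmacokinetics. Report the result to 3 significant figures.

455 mg

CYP2C19: 0.21 × 4.9 = 1.029
Other: 0.79 (unchanged)
New clearance relative to baseline: 1.029 + 0.79 = 1.819.
Css,avg = (dose rate)/CL, so holding Css fixed requires dose ∝ CL: 250 × 1.819 = 455 mg.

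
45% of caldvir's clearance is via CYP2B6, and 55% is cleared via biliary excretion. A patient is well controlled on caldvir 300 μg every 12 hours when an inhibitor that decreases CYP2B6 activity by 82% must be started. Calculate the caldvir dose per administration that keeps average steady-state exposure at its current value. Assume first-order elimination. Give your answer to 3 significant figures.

CYP2B6: 0.45 × 0.18 = 0.081
Other: 0.55 (unchanged)
Relative clearance = 0.081 + 0.55 = 0.631.
Exposure is unchanged when dose changes in proportion to clearance. New dose = 300 μg × 0.631 = 189 μg.

189 μg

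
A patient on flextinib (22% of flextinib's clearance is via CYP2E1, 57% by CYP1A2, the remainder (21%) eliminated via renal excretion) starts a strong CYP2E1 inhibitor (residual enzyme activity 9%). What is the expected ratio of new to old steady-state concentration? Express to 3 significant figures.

1.25

The CYP2E1 pathway (22% of clearance) drops to 0.09× activity: 0.22 × 0.09 = 0.0198.
CYP1A2 (57%) and the residual 21% are unaffected.
Relative clearance = 0.0198 + 0.57 + 0.21 = 0.7998.
Steady-state concentration ratio = CL_old/CL_new = 1 / 0.7998 = 1.25.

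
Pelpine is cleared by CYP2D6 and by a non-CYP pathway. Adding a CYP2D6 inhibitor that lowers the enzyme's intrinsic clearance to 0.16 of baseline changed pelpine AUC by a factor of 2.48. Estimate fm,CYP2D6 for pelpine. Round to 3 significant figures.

CL'/CL = 1 / 2.48 = 0.4032
0.16·fm + (1 − fm) = 0.4032
fm = (0.4032 − 1) / (0.16 − 1) = 0.710

0.710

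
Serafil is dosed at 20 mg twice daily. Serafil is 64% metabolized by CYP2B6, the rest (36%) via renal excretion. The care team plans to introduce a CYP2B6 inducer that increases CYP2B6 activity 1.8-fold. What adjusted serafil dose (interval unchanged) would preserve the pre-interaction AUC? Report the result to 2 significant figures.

The CYP2B6 pathway (64% of clearance) rises to 1.8× activity: 0.64 × 1.8 = 1.152.
The remaining 36% of clearance is unaffected.
Relative clearance = 1.152 + 0.36 = 1.512.
Exposure is unchanged when dose changes in proportion to clearance. New dose = 20 mg × 1.512 = 30 mg.

30 mg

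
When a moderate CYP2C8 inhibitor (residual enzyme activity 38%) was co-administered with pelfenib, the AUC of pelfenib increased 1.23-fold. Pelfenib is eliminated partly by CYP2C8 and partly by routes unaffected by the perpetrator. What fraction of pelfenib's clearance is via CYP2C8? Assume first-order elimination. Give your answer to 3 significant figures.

CL'/CL = 1 / 1.23 = 0.813
0.38·fm + (1 − fm) = 0.813
fm = (0.813 − 1) / (0.38 − 1) = 0.302

0.302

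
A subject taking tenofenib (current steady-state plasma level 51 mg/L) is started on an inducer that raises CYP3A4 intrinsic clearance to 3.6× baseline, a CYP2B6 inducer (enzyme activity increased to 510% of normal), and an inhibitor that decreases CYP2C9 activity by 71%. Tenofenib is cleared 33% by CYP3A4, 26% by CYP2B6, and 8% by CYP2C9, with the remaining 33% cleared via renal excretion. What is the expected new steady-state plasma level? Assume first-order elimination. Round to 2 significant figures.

18 mg/L

The CYP3A4 pathway (33% of clearance) increases to 3.6× activity: 0.33 × 3.6 = 1.188.
The CYP2B6 pathway (26% of clearance) rises to 5.1× activity: 0.26 × 5.1 = 1.326.
The CYP2C9 pathway (8% of clearance) falls to 0.29× activity: 0.08 × 0.29 = 0.0232.
The remaining 33% of clearance is unaffected.
New clearance relative to baseline: 1.188 + 1.326 + 0.0232 + 0.33 = 2.8672.
Steady-state plasma level ∝ 1/CL: new value = 51 / 2.8672 = 18 mg/L.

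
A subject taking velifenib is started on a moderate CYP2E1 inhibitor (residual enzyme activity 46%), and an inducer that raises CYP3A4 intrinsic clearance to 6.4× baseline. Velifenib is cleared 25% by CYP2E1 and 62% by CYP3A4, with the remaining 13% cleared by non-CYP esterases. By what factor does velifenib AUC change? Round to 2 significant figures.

0.24

The CYP2E1 pathway (25% of clearance) drops to 0.46× activity: 0.25 × 0.46 = 0.115.
The CYP3A4 pathway (62% of clearance) increases to 6.4× activity: 0.62 × 6.4 = 3.968.
Non-CYP routes (13%) are unchanged.
New clearance relative to baseline: 0.115 + 3.968 + 0.13 = 4.213.
Net AUC ratio = 1 / 4.213 = 0.24.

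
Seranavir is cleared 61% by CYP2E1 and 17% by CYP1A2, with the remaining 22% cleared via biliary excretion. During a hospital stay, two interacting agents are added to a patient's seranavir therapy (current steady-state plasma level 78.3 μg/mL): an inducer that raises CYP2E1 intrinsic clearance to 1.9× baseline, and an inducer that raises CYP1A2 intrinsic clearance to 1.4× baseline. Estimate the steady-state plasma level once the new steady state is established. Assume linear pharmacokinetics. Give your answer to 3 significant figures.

48.4 μg/mL

CYP2E1: 0.61 × 1.9 = 1.159
CYP1A2: 0.17 × 1.4 = 0.238
Other: 0.22 (unchanged)
CL_new/CL_old = 1.159 + 0.238 + 0.22 = 1.617.
Steady-state plasma level ∝ 1/CL: new value = 78.3 / 1.617 = 48.4 μg/mL.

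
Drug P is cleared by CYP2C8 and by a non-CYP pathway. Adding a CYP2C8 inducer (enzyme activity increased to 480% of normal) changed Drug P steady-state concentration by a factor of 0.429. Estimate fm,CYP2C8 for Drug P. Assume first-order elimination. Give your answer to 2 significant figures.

Call the CYP2C8 fraction fm. After the interaction, CL_new/CL_old = fm × 4.8 + (1 − fm).
Steady-state concentration ratio = 1 / (new CL fraction), so new CL fraction = 1 / 0.429 = 2.331.
fm × 4.8 + 1 − fm = 2.331  ⇒  fm × (4.8 − 1) = 1.331  ⇒  fm = 0.35.

0.35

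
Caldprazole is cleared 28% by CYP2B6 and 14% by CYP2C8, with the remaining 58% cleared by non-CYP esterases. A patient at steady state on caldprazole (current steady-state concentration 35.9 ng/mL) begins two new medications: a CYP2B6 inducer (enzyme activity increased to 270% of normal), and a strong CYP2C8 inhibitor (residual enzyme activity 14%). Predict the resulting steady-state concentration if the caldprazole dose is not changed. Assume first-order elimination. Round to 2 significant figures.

The CYP2B6 pathway (28% of clearance) rises to 2.7× activity: 0.28 × 2.7 = 0.756.
The CYP2C8 pathway (14% of clearance) is reduced to 0.14× activity: 0.14 × 0.14 = 0.0196.
Non-CYP routes (58%) are unchanged.
CL_new/CL_old = 0.756 + 0.0196 + 0.58 = 1.3556.
New steady-state concentration = 35.9 / 1.3556 = 26 ng/mL (concentration scales inversely with clearance).

26 ng/mL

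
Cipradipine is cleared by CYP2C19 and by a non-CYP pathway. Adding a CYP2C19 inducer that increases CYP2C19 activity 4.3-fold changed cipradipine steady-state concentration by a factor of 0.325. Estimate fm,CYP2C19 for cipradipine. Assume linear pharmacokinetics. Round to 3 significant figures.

0.629

CL'/CL = 1 / 0.325 = 3.077
4.3·fm + (1 − fm) = 3.077
fm = (3.077 − 1) / (4.3 − 1) = 0.629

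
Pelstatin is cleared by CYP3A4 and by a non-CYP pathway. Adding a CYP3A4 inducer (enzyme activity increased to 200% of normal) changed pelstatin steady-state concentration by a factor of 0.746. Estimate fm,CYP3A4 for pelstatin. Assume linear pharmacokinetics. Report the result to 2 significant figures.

CL'/CL = 1 / 0.746 = 1.34
2·fm + (1 − fm) = 1.34
fm = (1.34 − 1) / (2 − 1) = 0.34

0.34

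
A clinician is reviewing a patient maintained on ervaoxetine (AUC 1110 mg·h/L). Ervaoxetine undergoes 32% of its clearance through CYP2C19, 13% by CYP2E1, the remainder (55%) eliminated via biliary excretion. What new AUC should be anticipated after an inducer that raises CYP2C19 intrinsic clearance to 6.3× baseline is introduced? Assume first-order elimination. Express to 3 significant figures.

412 mg·h/L

The CYP2C19 pathway (32% of clearance) is boosted to 6.3× activity: 0.32 × 6.3 = 2.016.
CYP2E1 (13%) and the residual 55% are unaffected.
CL_new/CL_old = 2.016 + 0.13 + 0.55 = 2.696.
With dosing unchanged, AUC scales as 1/CL: 1110 / 2.696 = 412 mg·h/L.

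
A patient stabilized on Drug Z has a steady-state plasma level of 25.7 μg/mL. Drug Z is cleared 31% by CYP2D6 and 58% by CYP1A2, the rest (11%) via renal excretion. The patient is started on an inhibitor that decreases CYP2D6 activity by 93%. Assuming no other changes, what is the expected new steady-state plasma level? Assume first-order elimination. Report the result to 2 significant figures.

The CYP2D6 pathway (31% of clearance) drops to 0.07× activity: 0.31 × 0.07 = 0.0217.
CYP1A2 (58%) and the residual 11% are unaffected.
Relative clearance = 0.0217 + 0.58 + 0.11 = 0.7117.
Steady-state plasma level ∝ 1/CL, so new value = 25.7 / 0.7117 = 36 μg/mL.

36 μg/mL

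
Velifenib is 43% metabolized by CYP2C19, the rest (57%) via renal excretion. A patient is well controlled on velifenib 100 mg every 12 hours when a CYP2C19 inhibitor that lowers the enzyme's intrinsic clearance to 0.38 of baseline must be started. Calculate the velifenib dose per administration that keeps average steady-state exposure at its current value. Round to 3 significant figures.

The CYP2C19 pathway (43% of clearance) falls to 0.38× activity: 0.43 × 0.38 = 0.1634.
Non-CYP routes (57%) are unchanged.
Relative clearance = 0.1634 + 0.57 = 0.7334.
Css,avg = (dose rate)/CL, so holding Css fixed requires dose ∝ CL: 100 × 0.7334 = 73.3 mg.

73.3 mg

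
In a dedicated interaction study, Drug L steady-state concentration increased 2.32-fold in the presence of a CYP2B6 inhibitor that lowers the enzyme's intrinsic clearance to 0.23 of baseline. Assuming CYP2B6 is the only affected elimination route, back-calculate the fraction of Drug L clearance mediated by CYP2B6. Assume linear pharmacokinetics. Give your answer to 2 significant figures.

Write x for the fraction cleared via CYP2B6. The observed steady-state concentration change means clearance fell to 1/2.32 = 0.431 of baseline.
Setting x·0.23 + (1 − x) = 0.431 and solving: x = (0.431 − 1)/(0.23 − 1) = 0.74.

0.74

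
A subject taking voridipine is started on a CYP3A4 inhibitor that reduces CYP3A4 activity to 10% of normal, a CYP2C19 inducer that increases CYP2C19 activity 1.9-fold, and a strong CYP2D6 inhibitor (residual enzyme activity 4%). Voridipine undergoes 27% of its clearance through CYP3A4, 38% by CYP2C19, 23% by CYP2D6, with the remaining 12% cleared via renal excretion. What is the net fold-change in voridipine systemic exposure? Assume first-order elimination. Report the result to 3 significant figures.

The CYP3A4 pathway (27% of clearance) falls to 0.1× activity: 0.27 × 0.1 = 0.027.
The CYP2C19 pathway (38% of clearance) increases to 1.9× activity: 0.38 × 1.9 = 0.722.
The CYP2D6 pathway (23% of clearance) drops to 0.04× activity: 0.23 × 0.04 = 0.0092.
The remaining 12% of clearance is unaffected.
Relative clearance = 0.027 + 0.722 + 0.0092 + 0.12 = 0.8782.
Systemic exposure ∝ 1/CL: fold-change = 1 / 0.8782 = 1.14.

1.14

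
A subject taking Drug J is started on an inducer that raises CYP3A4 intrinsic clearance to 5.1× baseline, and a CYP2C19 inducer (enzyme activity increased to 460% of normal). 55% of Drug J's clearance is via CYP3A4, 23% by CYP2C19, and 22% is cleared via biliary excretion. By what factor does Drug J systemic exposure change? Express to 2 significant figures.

0.24

The CYP3A4 pathway (55% of clearance) is boosted to 5.1× activity: 0.55 × 5.1 = 2.805.
The CYP2C19 pathway (23% of clearance) is boosted to 4.6× activity: 0.23 × 4.6 = 1.058.
Non-CYP routes (22%) are unchanged.
Relative clearance = 2.805 + 1.058 + 0.22 = 4.083.
Systemic exposure ∝ 1/CL: fold-change = 1 / 4.083 = 0.24.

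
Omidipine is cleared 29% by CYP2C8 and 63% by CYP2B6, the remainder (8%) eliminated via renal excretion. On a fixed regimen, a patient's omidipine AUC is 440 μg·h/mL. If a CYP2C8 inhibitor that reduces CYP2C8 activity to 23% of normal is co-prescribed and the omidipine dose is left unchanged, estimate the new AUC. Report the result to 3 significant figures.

The CYP2C8 pathway (29% of clearance) falls to 0.23× activity: 0.29 × 0.23 = 0.0667.
CYP2B6 (63%) and the residual 8% are unaffected.
Relative clearance = 0.0667 + 0.63 + 0.08 = 0.7767.
AUC ∝ 1/CL, so new value = 440 / 0.7767 = 566 μg·h/mL.

566 μg·h/mL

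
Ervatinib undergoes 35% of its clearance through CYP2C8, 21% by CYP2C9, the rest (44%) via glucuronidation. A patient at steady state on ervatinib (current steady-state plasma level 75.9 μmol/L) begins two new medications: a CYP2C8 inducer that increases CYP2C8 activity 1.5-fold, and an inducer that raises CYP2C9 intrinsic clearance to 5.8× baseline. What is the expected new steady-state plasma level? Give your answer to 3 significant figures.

CYP2C8: 0.35 × 1.5 = 0.525
CYP2C9: 0.21 × 5.8 = 1.218
Other: 0.44 (unchanged)
Relative clearance = 0.525 + 1.218 + 0.44 = 2.183.
Steady-state plasma level ∝ 1/CL: new value = 75.9 / 2.183 = 34.8 μmol/L.

34.8 μmol/L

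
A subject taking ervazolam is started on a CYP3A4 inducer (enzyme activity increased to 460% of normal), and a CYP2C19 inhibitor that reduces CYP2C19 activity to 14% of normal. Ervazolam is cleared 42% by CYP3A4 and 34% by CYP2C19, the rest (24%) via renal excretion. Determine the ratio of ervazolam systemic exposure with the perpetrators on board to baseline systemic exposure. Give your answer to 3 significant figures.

0.451

CYP3A4: 0.42 × 4.6 = 1.932
CYP2C19: 0.34 × 0.14 = 0.0476
Other: 0.24 (unchanged)
Relative clearance = 1.932 + 0.0476 + 0.24 = 2.2196.
Systemic exposure ∝ 1/CL: fold-change = 1 / 2.2196 = 0.451.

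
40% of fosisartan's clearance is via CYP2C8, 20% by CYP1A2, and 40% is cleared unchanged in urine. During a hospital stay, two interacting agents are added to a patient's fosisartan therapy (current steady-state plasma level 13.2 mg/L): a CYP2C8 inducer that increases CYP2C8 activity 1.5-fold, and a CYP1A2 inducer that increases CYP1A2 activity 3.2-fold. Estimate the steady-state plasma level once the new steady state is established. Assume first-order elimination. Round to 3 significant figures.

CYP2C8: 0.4 × 1.5 = 0.6
CYP1A2: 0.2 × 3.2 = 0.64
Other: 0.4 (unchanged)
CL_new/CL_old = 0.6 + 0.64 + 0.4 = 1.64.
Steady-state plasma level ∝ 1/CL: new value = 13.2 / 1.64 = 8.05 mg/L.

8.05 mg/L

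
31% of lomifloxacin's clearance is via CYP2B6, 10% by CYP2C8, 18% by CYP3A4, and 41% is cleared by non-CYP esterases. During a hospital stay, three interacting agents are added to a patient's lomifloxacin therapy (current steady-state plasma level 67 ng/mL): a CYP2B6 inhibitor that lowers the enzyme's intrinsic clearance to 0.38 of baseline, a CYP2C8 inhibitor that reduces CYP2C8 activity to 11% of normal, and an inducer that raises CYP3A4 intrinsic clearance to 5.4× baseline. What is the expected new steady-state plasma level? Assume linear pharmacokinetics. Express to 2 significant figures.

44 ng/mL

The CYP2B6 pathway (31% of clearance) falls to 0.38× activity: 0.31 × 0.38 = 0.1178.
The CYP2C8 pathway (10% of clearance) falls to 0.11× activity: 0.1 × 0.11 = 0.011.
The CYP3A4 pathway (18% of clearance) increases to 5.4× activity: 0.18 × 5.4 = 0.972.
Non-CYP routes (41%) are unchanged.
New clearance relative to baseline: 0.1178 + 0.011 + 0.972 + 0.41 = 1.5108.
Steady-state plasma level ∝ 1/CL: new value = 67 / 1.5108 = 44 ng/mL.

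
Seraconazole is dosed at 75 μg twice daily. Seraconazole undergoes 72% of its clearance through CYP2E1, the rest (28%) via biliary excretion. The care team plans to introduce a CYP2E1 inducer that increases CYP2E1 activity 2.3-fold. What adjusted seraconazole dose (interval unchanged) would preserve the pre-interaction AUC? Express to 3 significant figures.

The CYP2E1 pathway (72% of clearance) increases to 2.3× activity: 0.72 × 2.3 = 1.656.
The remaining 28% of clearance is unaffected.
Relative clearance = 1.656 + 0.28 = 1.936.
To maintain the same steady-state level, dose must scale with clearance: new dose = 75 × 1.936 = 145 μg.

145 μg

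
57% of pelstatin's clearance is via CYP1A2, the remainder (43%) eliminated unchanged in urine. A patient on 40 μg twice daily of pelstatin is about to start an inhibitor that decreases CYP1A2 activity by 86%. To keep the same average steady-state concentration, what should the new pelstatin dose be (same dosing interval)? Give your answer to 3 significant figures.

The CYP1A2 pathway (57% of clearance) drops to 0.14× activity: 0.57 × 0.14 = 0.0798.
The remaining 43% of clearance is unaffected.
New clearance relative to baseline: 0.0798 + 0.43 = 0.5098.
Css,avg = (dose rate)/CL, so holding Css fixed requires dose ∝ CL: 40 × 0.5098 = 20.4 μg.

20.4 μg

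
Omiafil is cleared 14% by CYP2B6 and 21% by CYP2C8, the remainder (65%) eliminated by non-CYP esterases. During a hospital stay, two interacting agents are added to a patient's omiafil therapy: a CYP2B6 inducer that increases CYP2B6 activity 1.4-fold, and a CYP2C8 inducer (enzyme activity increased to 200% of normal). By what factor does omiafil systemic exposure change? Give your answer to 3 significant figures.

0.790

The CYP2B6 pathway (14% of clearance) rises to 1.4× activity: 0.14 × 1.4 = 0.196.
The CYP2C8 pathway (21% of clearance) is boosted to 2× activity: 0.21 × 2 = 0.42.
Non-CYP routes (65%) are unchanged.
CL_new/CL_old = 0.196 + 0.42 + 0.65 = 1.266.
Because systemic exposure varies inversely with clearance, the combined effect is 1 / 1.266 = 0.790.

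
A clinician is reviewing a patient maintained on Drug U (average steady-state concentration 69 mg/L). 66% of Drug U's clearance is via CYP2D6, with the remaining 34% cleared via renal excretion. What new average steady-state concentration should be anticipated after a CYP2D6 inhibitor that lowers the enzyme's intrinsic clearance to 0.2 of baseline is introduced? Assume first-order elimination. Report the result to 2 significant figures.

CYP2D6: 0.66 × 0.2 = 0.132
Other: 0.34 (unchanged)
New clearance relative to baseline: 0.132 + 0.34 = 0.472.
With dosing unchanged, average steady-state concentration scales as 1/CL: 69 / 0.472 = 1.5 × 10² mg/L.

1.5 × 10² mg/L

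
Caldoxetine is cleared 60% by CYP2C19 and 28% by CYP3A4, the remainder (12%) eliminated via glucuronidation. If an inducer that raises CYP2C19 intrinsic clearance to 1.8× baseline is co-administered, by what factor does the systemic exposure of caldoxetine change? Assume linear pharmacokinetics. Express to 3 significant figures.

CYP2C19: 0.6 × 1.8 = 1.08
CYP3A4: 0.28 (unchanged)
Other: 0.12 (unchanged)
Relative clearance = 1.08 + 0.28 + 0.12 = 1.48.
Since systemic exposure ∝ 1/CL, the ratio is 1 / 1.48 = 0.676.

0.676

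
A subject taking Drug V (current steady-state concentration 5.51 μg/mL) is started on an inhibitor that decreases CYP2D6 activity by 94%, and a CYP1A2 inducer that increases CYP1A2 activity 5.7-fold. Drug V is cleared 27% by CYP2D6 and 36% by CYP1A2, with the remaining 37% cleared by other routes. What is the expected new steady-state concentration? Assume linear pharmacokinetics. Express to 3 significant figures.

CYP2D6: 0.27 × 0.06 = 0.0162
CYP1A2: 0.36 × 5.7 = 2.052
Other: 0.37 (unchanged)
New clearance relative to baseline: 0.0162 + 2.052 + 0.37 = 2.4382.
Dividing the baseline by the relative clearance: 5.51 / 2.4382 = 2.26 μg/mL.

2.26 μg/mL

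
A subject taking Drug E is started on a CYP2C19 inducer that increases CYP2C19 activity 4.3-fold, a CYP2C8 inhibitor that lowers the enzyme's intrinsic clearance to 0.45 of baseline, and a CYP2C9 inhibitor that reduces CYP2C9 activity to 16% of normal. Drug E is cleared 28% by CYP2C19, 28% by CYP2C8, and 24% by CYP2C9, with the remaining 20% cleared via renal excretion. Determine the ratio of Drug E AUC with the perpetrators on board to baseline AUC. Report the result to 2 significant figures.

0.64

CYP2C19: 0.28 × 4.3 = 1.204
CYP2C8: 0.28 × 0.45 = 0.126
CYP2C9: 0.24 × 0.16 = 0.0384
Other: 0.2 (unchanged)
Relative clearance = 1.204 + 0.126 + 0.0384 + 0.2 = 1.5684.
AUC ∝ 1/CL: fold-change = 1 / 1.5684 = 0.64.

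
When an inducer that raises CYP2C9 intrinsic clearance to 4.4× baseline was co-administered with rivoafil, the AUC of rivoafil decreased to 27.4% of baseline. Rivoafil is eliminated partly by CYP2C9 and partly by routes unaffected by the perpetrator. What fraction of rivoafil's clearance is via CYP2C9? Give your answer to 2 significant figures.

0.78

Write x for the fraction cleared via CYP2C9. The observed AUC change means clearance rose to 1/0.274 = 3.65 of baseline.
Setting x·4.4 + (1 − x) = 3.65 and solving: x = (3.65 − 1)/(4.4 − 1) = 0.78.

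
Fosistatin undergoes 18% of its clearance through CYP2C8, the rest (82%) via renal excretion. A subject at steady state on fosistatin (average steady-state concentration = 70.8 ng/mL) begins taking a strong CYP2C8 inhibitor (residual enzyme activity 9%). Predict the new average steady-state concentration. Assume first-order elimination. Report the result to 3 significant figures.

84.7 ng/mL

The CYP2C8 pathway (18% of clearance) falls to 0.09× activity: 0.18 × 0.09 = 0.0162.
Non-CYP routes (82%) are unchanged.
CL_new/CL_old = 0.0162 + 0.82 = 0.8362.
Average steady-state concentration ∝ 1/CL, so new value = 70.8 / 0.8362 = 84.7 ng/mL.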